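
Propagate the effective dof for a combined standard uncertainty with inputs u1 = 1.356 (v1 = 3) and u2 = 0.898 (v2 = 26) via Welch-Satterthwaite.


uc = sqrt(u1^2 + u2^2) = sqrt(1.356^2 + 0.898^2) = 1.6263886
v_eff = uc^4 / (u1^4/v1 + u2^4/v2)
= 1.6263886^4 / (1.356^4/3 + 0.898^4/26)
= 6.996765 / 1.1519944
v_eff = 6.0736

6.0736


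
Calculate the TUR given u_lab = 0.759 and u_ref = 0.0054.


TUR = u_lab / u_ref
= 0.759 / 0.0054
= 140.5556

140.5556


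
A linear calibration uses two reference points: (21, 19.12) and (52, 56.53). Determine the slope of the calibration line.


slope = (y2 - y1) / (x2 - x1)
= (56.53 - 19.12) / (52 - 21)
= 37.4100 / 31
= 1.2068

1.2068


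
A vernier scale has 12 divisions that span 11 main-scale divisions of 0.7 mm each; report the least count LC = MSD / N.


LC = MSD / n_div
= 0.7 / 12
= 0.0583

0.0583


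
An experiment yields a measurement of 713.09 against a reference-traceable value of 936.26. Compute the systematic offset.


Systematic error = measured - true
= 713.09 - 936.26
= -223.1700

-223.1700


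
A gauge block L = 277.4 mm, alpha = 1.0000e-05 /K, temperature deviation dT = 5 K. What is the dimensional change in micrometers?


dL = L * alpha * dT
= 277.4 * 1.0000e-05 * 5
= 0.0138700 mm
dL_um = 0.0138700 * 1000 = 13.8700 um

13.8700


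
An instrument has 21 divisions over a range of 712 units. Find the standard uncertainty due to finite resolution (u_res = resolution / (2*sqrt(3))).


resolution = range / divisions
resolution = 712 / 21 = 33.904762
u_res = resolution / (2*sqrt(3))
u_res = 33.904762 / 3.4641016
u_res = 9.7875

9.7875


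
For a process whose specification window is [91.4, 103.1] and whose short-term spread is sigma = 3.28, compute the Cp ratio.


Cp = (USL - LSL) / (6 * sigma)
= (103.1 - 91.4) / (6 * 3.28)
= 11.7000 / 19.6800
= 0.5945

0.5945


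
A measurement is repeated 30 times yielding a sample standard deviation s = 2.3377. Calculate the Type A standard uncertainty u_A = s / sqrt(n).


u_A = s / sqrt(n)
u_A = 2.3377 / sqrt(30)
u_A = 2.3377 / 5.4772256
u_A = 0.4268

0.4268


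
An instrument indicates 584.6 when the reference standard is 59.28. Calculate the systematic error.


Systematic error = measured - true
= 584.6 - 59.28
= 525.3200

525.3200


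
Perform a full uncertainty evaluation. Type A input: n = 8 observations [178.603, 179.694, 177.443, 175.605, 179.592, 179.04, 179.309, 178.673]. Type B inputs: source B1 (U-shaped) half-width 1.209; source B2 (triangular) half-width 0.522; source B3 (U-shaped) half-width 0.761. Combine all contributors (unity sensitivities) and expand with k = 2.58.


mean = (178.603 + 179.694 + 177.443 + 175.605 + 179.592 + 179.04 + 179.309 + 178.673) / 8 = 178.494875
s = sqrt(sum((x - mean)^2)/(n-1)) = 1.368147
u_A = s / sqrt(n) = 1.368147 / sqrt(8) = 0.48371301
u_B1 = 1.209 / sqrt(2) = 0.8548921
u_B2 = 0.522 / sqrt(6) = 0.21310561
u_B3 = 0.761 / sqrt(2) = 0.53810826
uc = sqrt(0.48371301^2 + 0.8548921^2 + 0.21310561^2 + 0.53810826^2) = 1.1400848
U = k * uc = 2.58 * 1.1400848
U = 2.9414

2.9414


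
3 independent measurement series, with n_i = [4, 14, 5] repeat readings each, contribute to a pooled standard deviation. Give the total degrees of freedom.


nu = sum_i (n_i - 1)
nu = ((4 - 1) + (14 - 1) + (5 - 1))
nu = 3 + 13 + 4
nu = 20

20


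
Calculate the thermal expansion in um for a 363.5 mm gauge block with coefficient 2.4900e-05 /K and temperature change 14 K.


dL = L * alpha * dT
= 363.5 * 2.4900e-05 * 14
= 0.1267161 mm
dL_um = 0.1267161 * 1000 = 126.7161 um

126.7161


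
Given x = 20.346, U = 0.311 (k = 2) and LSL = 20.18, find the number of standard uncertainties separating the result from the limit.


u = U / k = 0.311 / 2 = 0.1555
margin = |LSL - x| = |20.18 - 20.346| = 0.166
z = margin / u = 0.166 / 0.1555
z = 1.0675

1.0675


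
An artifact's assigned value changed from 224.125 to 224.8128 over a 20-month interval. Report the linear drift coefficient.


rate = (v2 - v1) / months
= (224.8128 - 224.125) / 20
= 0.6878 / 20
= 0.0344

0.0344


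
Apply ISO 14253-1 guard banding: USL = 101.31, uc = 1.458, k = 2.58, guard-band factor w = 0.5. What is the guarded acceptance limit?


U = k * uc = 2.58 * 1.458 = 3.76164
guard band g = w * U = 0.5 * 3.76164 = 1.88082
AL = USL - g = 101.31 - 1.88082
AL = 99.4292

99.4292


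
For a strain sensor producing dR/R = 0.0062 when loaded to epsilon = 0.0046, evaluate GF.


GF = (dR/R) / epsilon
= 0.0062 / 0.0046
= 1.3478

1.3478


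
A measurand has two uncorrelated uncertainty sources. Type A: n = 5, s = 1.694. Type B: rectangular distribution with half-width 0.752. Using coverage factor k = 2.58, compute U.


u_A = s / sqrt(n) = 1.694 / sqrt(5) = 0.75757983
u_B = half_width / sqrt(3) = 0.752 / sqrt(3) = 0.4341674
uc = sqrt(u_A^2 + u_B^2) = sqrt(0.75757983^2 + 0.4341674^2) = 0.87317154
U = k * uc = 2.58 * 0.87317154
U = 2.2528

2.2528


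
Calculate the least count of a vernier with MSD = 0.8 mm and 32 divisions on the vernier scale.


LC = MSD / n_div
= 0.8 / 32
= 0.0250

0.0250


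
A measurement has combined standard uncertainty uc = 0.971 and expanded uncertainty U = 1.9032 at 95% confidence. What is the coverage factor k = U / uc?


k = U / uc
k = 1.9032 / 0.971
k = 1.96

1.96


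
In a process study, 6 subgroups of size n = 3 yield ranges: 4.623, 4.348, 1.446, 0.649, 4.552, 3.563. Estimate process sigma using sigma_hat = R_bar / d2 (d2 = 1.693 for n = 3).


R_bar = (4.623 + 4.348 + 1.446 + 0.649 + 4.552 + 3.563) / 6
R_bar = 19.181 / 6 = 3.1968333
sigma_hat = R_bar / d2 = 3.1968333 / 1.693 = 1.8883

1.8883


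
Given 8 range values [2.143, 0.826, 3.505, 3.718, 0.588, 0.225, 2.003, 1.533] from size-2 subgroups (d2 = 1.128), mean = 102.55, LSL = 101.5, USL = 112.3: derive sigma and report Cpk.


R_bar = (2.143 + 0.826 + 3.505 + 3.718 + 0.588 + 0.225 + 2.003 + 1.533) / 8 = 1.817625
sigma = R_bar / d2 = 1.817625 / 1.128 = 1.6113697
Cp = (USL - LSL)/(6*sigma) = (112.3 - 101.5)/(6*1.6113697) = 1.1171
Cpu = (112.3 - 102.55)/(3*1.6113697) = 2.0169
Cpl = (102.55 - 101.5)/(3*1.6113697) = 0.2172
Cpk = min(Cpu, Cpl) = 0.2172

0.2172


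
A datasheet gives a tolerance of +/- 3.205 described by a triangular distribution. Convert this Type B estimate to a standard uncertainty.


u_B = half_width / sqrt(6)
u_B = 3.205 / 2.4494897
u_B = 1.3084

1.3084


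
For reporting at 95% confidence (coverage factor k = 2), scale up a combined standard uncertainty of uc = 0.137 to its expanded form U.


U = k * uc
U = 2 * 0.137
U = 0.2740

0.2740


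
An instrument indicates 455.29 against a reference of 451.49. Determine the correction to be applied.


Correction = standard - reading
= 451.49 - 455.29
= -3.8000

-3.8000


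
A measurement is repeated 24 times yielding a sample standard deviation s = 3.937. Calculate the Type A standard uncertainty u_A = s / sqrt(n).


u_A = s / sqrt(n)
u_A = 3.937 / sqrt(24)
u_A = 3.937 / 4.8989795
u_A = 0.8036

0.8036


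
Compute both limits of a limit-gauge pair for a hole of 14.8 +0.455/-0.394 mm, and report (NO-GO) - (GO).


GO = nominal - lower_tol (smallest hole = maximum material condition)
GO = 14.8 - 0.394 = 14.406
NO-GO = nominal + upper_tol (largest hole = least material condition)
NO-GO = 14.8 + 0.455 = 15.255
spread = NO-GO - GO = 15.255 - 14.406 = 0.8490

0.8490


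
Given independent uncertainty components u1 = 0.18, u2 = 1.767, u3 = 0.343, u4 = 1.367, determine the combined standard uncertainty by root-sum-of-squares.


uc = sqrt(0.18^2 + 1.767^2 + 0.343^2 + 1.367^2)
uc = sqrt(5.141027)
uc = 2.2674

2.2674


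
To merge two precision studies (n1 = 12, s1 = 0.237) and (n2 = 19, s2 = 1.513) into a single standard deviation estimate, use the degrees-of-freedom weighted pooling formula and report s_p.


s_p = sqrt(((n1-1)*s1^2 + (n2-1)*s2^2) / (n1+n2-2))
numerator = (12-1)*0.237^2 + (19-1)*1.513^2 = 0.617859 + 41.205042 = 41.822901
denominator = 12 + 19 - 2 = 29
s_p^2 = 41.822901 / 29 = 1.442169
s_p = sqrt(1.442169) = 1.2009

1.2009


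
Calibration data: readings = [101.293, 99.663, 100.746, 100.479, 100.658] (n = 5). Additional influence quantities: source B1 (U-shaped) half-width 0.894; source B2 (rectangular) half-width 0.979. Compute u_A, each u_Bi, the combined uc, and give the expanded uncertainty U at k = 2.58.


mean = (101.293 + 99.663 + 100.746 + 100.479 + 100.658) / 5 = 100.5678
s = sqrt(sum((x - mean)^2)/(n-1)) = 0.58999042
u_A = s / sqrt(n) = 0.58999042 / sqrt(5) = 0.26385174
u_B1 = 0.894 / sqrt(2) = 0.63215346
u_B2 = 0.979 / sqrt(3) = 0.56522591
uc = sqrt(0.26385174^2 + 0.63215346^2 + 0.56522591^2) = 0.88809688
U = k * uc = 2.58 * 0.88809688
U = 2.2913

2.2913


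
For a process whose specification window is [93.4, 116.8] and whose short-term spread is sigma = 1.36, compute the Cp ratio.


Cp = (USL - LSL) / (6 * sigma)
= (116.8 - 93.4) / (6 * 1.36)
= 23.4000 / 8.1600
= 2.8676

2.8676


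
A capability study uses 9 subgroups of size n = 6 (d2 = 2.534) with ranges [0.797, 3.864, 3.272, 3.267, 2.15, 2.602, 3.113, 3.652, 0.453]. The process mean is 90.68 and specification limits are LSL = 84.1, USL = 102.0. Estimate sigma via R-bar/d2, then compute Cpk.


R_bar = (0.797 + 3.864 + 3.272 + 3.267 + 2.15 + 2.602 + 3.113 + 3.652 + 0.453) / 9 = 2.5744444
sigma = R_bar / d2 = 2.5744444 / 2.534 = 1.0159607
Cp = (USL - LSL)/(6*sigma) = (102.0 - 84.1)/(6*1.0159607) = 2.9365
Cpu = (102.0 - 90.68)/(3*1.0159607) = 3.7141
Cpl = (90.68 - 84.1)/(3*1.0159607) = 2.1589
Cpk = min(Cpu, Cpl) = 2.1589

2.1589


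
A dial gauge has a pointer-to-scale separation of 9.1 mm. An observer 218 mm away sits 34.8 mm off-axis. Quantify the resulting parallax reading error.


error = h * offset / d
= 9.1 * 34.8 / 218
= 1.4527

1.4527


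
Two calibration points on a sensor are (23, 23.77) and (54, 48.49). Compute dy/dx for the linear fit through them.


slope = (y2 - y1) / (x2 - x1)
= (48.49 - 23.77) / (54 - 23)
= 24.7200 / 31
= 0.7974

0.7974


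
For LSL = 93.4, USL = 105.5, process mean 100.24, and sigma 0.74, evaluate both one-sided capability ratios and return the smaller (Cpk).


Cpu = (USL - mean) / (3*sigma) = (105.5 - 100.24) / (3*0.74) = 2.3694
Cpl = (mean - LSL) / (3*sigma) = (100.24 - 93.4) / (3*0.74) = 3.0811
Cpk = min(Cpu, Cpl) = 2.3694

2.3694


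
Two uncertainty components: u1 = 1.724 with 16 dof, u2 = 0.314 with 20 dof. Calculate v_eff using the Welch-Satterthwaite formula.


uc = sqrt(u1^2 + u2^2) = sqrt(1.724^2 + 0.314^2) = 1.7523618
v_eff = uc^4 / (u1^4/v1 + u2^4/v2)
= 1.7523618^4 / (1.724^4/16 + 0.314^4/20)
= 9.4296399 / 0.55260044
v_eff = 17.0641

17.0641


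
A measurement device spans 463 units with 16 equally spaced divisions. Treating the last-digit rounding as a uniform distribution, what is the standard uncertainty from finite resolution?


resolution = range / divisions
resolution = 463 / 16 = 28.9375
u_res = resolution / (2*sqrt(3))
u_res = 28.9375 / 3.4641016
u_res = 8.3535

8.3535


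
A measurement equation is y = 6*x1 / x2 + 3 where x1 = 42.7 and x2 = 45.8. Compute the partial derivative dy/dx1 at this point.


y = 6*x1 / x2 + 3
dy/dx1 = 6/x2
Evaluate at x2 = 45.8: c1 = 6 / 45.8
c1 = 0.1310

0.1310


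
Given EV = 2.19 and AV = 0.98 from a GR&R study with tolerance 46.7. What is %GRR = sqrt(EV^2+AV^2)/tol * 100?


GRR = sqrt(EV^2 + AV^2) = sqrt(2.19^2 + 0.98^2) = 2.3992707
%GRR = GRR / tol * 100 = 2.3992707 / 46.7 * 100
%GRR = 5.1376

5.1376


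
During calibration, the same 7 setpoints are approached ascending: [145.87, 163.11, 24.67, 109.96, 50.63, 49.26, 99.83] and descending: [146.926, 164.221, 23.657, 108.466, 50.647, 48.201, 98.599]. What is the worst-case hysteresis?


|145.87 - 146.926| = 1.0560
|163.11 - 164.221| = 1.1110
|24.67 - 23.657| = 1.0130
|109.96 - 108.466| = 1.4940
|50.63 - 50.647| = 0.0170
|49.26 - 48.201| = 1.0590
|99.83 - 98.599| = 1.2310
hysteresis = max(diffs) = 1.4940

1.4940


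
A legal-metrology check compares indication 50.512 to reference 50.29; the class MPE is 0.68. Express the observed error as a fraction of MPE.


e = indication - reference = 50.512 - 50.29 = 0.2220
|e| = 0.2220
ratio = |e| / MPE = 0.2220 / 0.68
ratio = 0.3265

0.3265


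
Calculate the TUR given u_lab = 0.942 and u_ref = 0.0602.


TUR = u_lab / u_ref
= 0.942 / 0.0602
= 15.6478

15.6478


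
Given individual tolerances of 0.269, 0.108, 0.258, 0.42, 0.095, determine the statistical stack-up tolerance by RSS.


RSS = sqrt(0.269^2 + 0.108^2 + 0.258^2 + 0.42^2 + 0.095^2)
= sqrt(0.336014)
= 0.5797

0.5797


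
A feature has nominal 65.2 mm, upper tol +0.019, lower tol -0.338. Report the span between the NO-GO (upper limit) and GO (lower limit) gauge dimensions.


GO = nominal - lower_tol (smallest hole = maximum material condition)
GO = 65.2 - 0.338 = 64.862
NO-GO = nominal + upper_tol (largest hole = least material condition)
NO-GO = 65.2 + 0.019 = 65.219
spread = NO-GO - GO = 65.219 - 64.862 = 0.3570

0.3570


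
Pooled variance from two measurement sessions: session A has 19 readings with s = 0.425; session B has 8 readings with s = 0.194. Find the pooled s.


s_p = sqrt(((n1-1)*s1^2 + (n2-1)*s2^2) / (n1+n2-2))
numerator = (19-1)*0.425^2 + (8-1)*0.194^2 = 3.25125 + 0.263452 = 3.514702
denominator = 19 + 8 - 2 = 25
s_p^2 = 3.514702 / 25 = 0.14058808
s_p = sqrt(0.14058808) = 0.3750

0.3750


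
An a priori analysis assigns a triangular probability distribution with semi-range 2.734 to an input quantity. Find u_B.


u_B = half_width / sqrt(6)
u_B = 2.734 / 2.4494897
u_B = 1.1162

1.1162


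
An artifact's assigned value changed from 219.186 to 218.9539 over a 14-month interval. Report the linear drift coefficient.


rate = (v2 - v1) / months
= (218.9539 - 219.186) / 14
= -0.2321 / 14
= -0.0166

-0.0166


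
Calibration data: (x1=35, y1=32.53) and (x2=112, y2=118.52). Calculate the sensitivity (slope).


slope = (y2 - y1) / (x2 - x1)
= (118.52 - 32.53) / (112 - 35)
= 85.9900 / 77
= 1.1168

1.1168


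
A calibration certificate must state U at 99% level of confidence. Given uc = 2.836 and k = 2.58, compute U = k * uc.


U = k * uc
U = 2.58 * 2.836
U = 7.3169

7.3169


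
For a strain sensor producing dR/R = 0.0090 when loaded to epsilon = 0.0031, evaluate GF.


GF = (dR/R) / epsilon
= 0.0090 / 0.0031
= 2.9032

2.9032


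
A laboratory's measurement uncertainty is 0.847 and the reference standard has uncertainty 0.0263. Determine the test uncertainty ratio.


TUR = u_lab / u_ref
= 0.847 / 0.0263
= 32.2053

32.2053


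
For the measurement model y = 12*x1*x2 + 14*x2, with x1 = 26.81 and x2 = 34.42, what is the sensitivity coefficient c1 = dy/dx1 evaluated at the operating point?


y = 12*x1*x2 + 14*x2
dy/dx1 = 12*x2
Evaluate at x2 = 34.42: c1 = 12 * 34.42
c1 = 413.0400

413.0400


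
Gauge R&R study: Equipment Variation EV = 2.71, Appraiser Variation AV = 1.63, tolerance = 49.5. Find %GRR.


GRR = sqrt(EV^2 + AV^2) = sqrt(2.71^2 + 1.63^2) = 3.1624358
%GRR = GRR / tol * 100 = 3.1624358 / 49.5 * 100
%GRR = 6.3888

6.3888


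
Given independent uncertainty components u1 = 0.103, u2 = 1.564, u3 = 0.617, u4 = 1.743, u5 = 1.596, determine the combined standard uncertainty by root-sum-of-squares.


uc = sqrt(0.103^2 + 1.564^2 + 0.617^2 + 1.743^2 + 1.596^2)
uc = sqrt(8.422659)
uc = 2.9022

2.9022


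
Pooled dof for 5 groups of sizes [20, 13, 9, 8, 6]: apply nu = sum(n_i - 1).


nu = sum_i (n_i - 1)
nu = ((20 - 1) + (13 - 1) + (9 - 1) + (8 - 1) + (6 - 1))
nu = 19 + 12 + 8 + 7 + 5
nu = 51

51


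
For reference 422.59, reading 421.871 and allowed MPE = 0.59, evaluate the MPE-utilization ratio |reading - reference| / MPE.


e = indication - reference = 421.871 - 422.59 = -0.7190
|e| = 0.7190
ratio = |e| / MPE = 0.7190 / 0.59
ratio = 1.2186

1.2186


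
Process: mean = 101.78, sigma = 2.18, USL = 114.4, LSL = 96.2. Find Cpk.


Cpu = (USL - mean) / (3*sigma) = (114.4 - 101.78) / (3*2.18) = 1.9297
Cpl = (mean - LSL) / (3*sigma) = (101.78 - 96.2) / (3*2.18) = 0.8532
Cpk = min(Cpu, Cpl) = 0.8532

0.8532


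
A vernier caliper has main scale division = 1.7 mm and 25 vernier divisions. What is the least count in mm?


LC = MSD / n_div
= 1.7 / 25
= 0.0680

0.0680


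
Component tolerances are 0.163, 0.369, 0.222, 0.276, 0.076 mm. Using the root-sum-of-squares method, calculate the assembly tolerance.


RSS = sqrt(0.163^2 + 0.369^2 + 0.222^2 + 0.276^2 + 0.076^2)
= sqrt(0.293966)
= 0.5422

0.5422


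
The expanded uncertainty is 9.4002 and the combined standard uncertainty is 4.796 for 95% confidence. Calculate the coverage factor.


k = U / uc
k = 9.4002 / 4.796
k = 1.96

1.96


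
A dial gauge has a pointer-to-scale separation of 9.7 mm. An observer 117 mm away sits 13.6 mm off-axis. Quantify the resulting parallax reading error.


error = h * offset / d
= 9.7 * 13.6 / 117
= 1.1275

1.1275


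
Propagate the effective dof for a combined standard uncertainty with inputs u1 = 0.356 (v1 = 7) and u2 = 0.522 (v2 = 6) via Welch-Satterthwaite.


uc = sqrt(u1^2 + u2^2) = sqrt(0.356^2 + 0.522^2) = 0.63183859
v_eff = uc^4 / (u1^4/v1 + u2^4/v2)
= 0.63183859^4 / (0.356^4/7 + 0.522^4/6)
= 0.15937661 / 0.014669162
v_eff = 10.8647

10.8647


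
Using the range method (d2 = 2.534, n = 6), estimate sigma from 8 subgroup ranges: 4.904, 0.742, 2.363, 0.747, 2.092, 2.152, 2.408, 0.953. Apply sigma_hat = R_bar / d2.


R_bar = (4.904 + 0.742 + 2.363 + 0.747 + 2.092 + 2.152 + 2.408 + 0.953) / 8
R_bar = 16.361 / 8 = 2.045125
sigma_hat = R_bar / d2 = 2.045125 / 2.534 = 0.8071

0.8071


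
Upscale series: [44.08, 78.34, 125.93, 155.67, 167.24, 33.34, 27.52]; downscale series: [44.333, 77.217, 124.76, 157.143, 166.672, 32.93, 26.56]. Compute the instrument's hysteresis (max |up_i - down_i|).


|44.08 - 44.333| = 0.2530
|78.34 - 77.217| = 1.1230
|125.93 - 124.76| = 1.1700
|155.67 - 157.143| = 1.4730
|167.24 - 166.672| = 0.5680
|33.34 - 32.93| = 0.4100
|27.52 - 26.56| = 0.9600
hysteresis = max(diffs) = 1.4730

1.4730


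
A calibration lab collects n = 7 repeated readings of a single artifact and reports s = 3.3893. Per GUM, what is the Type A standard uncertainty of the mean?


u_A = s / sqrt(n)
u_A = 3.3893 / sqrt(7)
u_A = 3.3893 / 2.6457513
u_A = 1.2810

1.2810


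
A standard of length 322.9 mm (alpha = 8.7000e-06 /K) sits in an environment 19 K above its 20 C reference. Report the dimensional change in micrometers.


dL = L * alpha * dT
= 322.9 * 8.7000e-06 * 19
= 0.0533754 mm
dL_um = 0.0533754 * 1000 = 53.3754 um

53.3754


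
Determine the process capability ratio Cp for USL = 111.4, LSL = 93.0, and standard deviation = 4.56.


Cp = (USL - LSL) / (6 * sigma)
= (111.4 - 93.0) / (6 * 4.56)
= 18.4000 / 27.3600
= 0.6725

0.6725


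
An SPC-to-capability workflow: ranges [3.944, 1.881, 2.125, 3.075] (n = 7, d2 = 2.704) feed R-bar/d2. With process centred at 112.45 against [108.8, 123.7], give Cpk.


R_bar = (3.944 + 1.881 + 2.125 + 3.075) / 4 = 2.75625
sigma = R_bar / d2 = 2.75625 / 2.704 = 1.0193232
Cp = (USL - LSL)/(6*sigma) = (123.7 - 108.8)/(6*1.0193232) = 2.4363
Cpu = (123.7 - 112.45)/(3*1.0193232) = 3.6789
Cpl = (112.45 - 108.8)/(3*1.0193232) = 1.1936
Cpk = min(Cpu, Cpl) = 1.1936

1.1936


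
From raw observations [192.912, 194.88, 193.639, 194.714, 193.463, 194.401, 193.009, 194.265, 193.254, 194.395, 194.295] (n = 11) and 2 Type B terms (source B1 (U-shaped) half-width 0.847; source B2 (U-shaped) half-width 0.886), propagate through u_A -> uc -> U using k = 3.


mean = (192.912 + 194.88 + 193.639 + 194.714 + 193.463 + 194.401 + 193.009 + 194.265 + 193.254 + 194.395 + 194.295) / 11 = 193.9297273
s = sqrt(sum((x - mean)^2)/(n-1)) = 0.69605906
u_A = s / sqrt(n) = 0.69605906 / sqrt(11) = 0.2098697
u_B1 = 0.847 / sqrt(2) = 0.59891944
u_B2 = 0.886 / sqrt(2) = 0.62649661
uc = sqrt(0.2098697^2 + 0.59891944^2 + 0.62649661^2) = 0.89176667
U = k * uc = 3 * 0.89176667
U = 2.6753

2.6753


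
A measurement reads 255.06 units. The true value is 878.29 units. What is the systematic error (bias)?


Systematic error = measured - true
= 255.06 - 878.29
= -623.2300

-623.2300


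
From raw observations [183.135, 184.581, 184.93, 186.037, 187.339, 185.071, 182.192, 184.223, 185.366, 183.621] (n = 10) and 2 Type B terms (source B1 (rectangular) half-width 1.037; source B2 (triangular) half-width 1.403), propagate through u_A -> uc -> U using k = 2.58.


mean = (183.135 + 184.581 + 184.93 + 186.037 + 187.339 + 185.071 + 182.192 + 184.223 + 185.366 + 183.621) / 10 = 184.6495
s = sqrt(sum((x - mean)^2)/(n-1)) = 1.4721754
u_A = s / sqrt(n) = 1.4721754 / sqrt(10) = 0.46554274
u_B1 = 1.037 / sqrt(3) = 0.59871223
u_B2 = 1.403 / sqrt(6) = 0.57277235
uc = sqrt(0.46554274^2 + 0.59871223^2 + 0.57277235^2) = 0.95039704
U = k * uc = 2.58 * 0.95039704
U = 2.4520

2.4520


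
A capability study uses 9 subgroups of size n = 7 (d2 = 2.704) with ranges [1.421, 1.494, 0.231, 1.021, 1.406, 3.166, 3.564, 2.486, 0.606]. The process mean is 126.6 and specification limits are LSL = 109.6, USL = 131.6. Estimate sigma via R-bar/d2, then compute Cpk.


R_bar = (1.421 + 1.494 + 0.231 + 1.021 + 1.406 + 3.166 + 3.564 + 2.486 + 0.606) / 9 = 1.7105556
sigma = R_bar / d2 = 1.7105556 / 2.704 = 0.63260192
Cp = (USL - LSL)/(6*sigma) = (131.6 - 109.6)/(6*0.63260192) = 5.7962
Cpu = (131.6 - 126.6)/(3*0.63260192) = 2.6346
Cpl = (126.6 - 109.6)/(3*0.63260192) = 8.9577
Cpk = min(Cpu, Cpl) = 2.6346

2.6346


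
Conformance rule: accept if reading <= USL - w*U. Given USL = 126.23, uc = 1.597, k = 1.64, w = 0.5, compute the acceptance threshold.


U = k * uc = 1.64 * 1.597 = 2.61908
guard band g = w * U = 0.5 * 2.61908 = 1.30954
AL = USL - g = 126.23 - 1.30954
AL = 124.9205

124.9205


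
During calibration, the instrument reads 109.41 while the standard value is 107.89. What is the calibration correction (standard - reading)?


Correction = standard - reading
= 107.89 - 109.41
= -1.5200

-1.5200


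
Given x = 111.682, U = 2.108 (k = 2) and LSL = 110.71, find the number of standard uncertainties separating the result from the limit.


u = U / k = 2.108 / 2 = 1.054
margin = |LSL - x| = |110.71 - 111.682| = 0.972
z = margin / u = 0.972 / 1.054
z = 0.9222

0.9222


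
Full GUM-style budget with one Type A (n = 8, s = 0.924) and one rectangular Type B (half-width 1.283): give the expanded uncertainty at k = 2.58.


u_A = s / sqrt(n) = 0.924 / sqrt(8) = 0.32668333
u_B = half_width / sqrt(3) = 1.283 / sqrt(3) = 0.7407404
uc = sqrt(u_A^2 + u_B^2) = sqrt(0.32668333^2 + 0.7407404^2) = 0.80957911
U = k * uc = 2.58 * 0.80957911
U = 2.0887

2.0887


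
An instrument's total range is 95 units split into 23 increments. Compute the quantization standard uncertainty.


resolution = range / divisions
resolution = 95 / 23 = 4.1304348
u_res = resolution / (2*sqrt(3))
u_res = 4.1304348 / 3.4641016
u_res = 1.1924

1.1924


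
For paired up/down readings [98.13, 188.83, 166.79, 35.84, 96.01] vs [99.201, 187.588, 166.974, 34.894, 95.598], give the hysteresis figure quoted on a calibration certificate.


|98.13 - 99.201| = 1.0710
|188.83 - 187.588| = 1.2420
|166.79 - 166.974| = 0.1840
|35.84 - 34.894| = 0.9460
|96.01 - 95.598| = 0.4120
hysteresis = max(diffs) = 1.2420

1.2420


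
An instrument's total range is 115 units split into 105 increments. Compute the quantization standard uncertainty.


resolution = range / divisions
resolution = 115 / 105 = 1.0952381
u_res = resolution / (2*sqrt(3))
u_res = 1.0952381 / 3.4641016
u_res = 0.3162

0.3162


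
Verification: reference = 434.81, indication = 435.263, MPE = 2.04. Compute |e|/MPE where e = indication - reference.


e = indication - reference = 435.263 - 434.81 = 0.4530
|e| = 0.4530
ratio = |e| / MPE = 0.4530 / 2.04
ratio = 0.2221

0.2221


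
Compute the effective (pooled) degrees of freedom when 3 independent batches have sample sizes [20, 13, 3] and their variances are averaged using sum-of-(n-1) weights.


nu = sum_i (n_i - 1)
nu = ((20 - 1) + (13 - 1) + (3 - 1))
nu = 19 + 12 + 2
nu = 33

33


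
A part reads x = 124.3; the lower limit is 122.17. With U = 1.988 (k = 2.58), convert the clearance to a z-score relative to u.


u = U / k = 1.988 / 2.58 = 0.77054264
margin = |LSL - x| = |122.17 - 124.3| = 2.13
z = margin / u = 2.13 / 0.77054264
z = 2.7643

2.7643


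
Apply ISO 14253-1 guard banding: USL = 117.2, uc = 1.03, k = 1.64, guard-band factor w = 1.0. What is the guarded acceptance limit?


U = k * uc = 1.64 * 1.03 = 1.6892
guard band g = w * U = 1.0 * 1.6892 = 1.6892
AL = USL - g = 117.2 - 1.6892
AL = 115.5108

115.5108


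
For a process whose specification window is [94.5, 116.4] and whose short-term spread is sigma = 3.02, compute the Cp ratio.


Cp = (USL - LSL) / (6 * sigma)
= (116.4 - 94.5) / (6 * 3.02)
= 21.9000 / 18.1200
= 1.2086

1.2086


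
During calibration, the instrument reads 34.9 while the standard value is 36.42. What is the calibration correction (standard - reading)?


Correction = standard - reading
= 36.42 - 34.9
= 1.5200

1.5200


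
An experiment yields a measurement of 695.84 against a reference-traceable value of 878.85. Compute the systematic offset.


Systematic error = measured - true
= 695.84 - 878.85
= -183.0100

-183.0100


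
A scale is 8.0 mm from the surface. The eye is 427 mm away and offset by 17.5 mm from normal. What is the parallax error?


error = h * offset / d
= 8.0 * 17.5 / 427
= 0.3279

0.3279


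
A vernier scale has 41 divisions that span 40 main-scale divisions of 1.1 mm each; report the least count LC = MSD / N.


LC = MSD / n_div
= 1.1 / 41
= 0.0268

0.0268


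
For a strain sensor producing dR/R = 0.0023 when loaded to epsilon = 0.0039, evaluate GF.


GF = (dR/R) / epsilon
= 0.0023 / 0.0039
= 0.5897

0.5897


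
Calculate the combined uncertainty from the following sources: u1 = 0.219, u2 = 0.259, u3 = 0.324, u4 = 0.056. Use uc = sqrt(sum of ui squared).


uc = sqrt(0.219^2 + 0.259^2 + 0.324^2 + 0.056^2)
uc = sqrt(0.223154)
uc = 0.4724

0.4724


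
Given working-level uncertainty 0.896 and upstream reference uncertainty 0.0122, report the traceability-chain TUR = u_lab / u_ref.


TUR = u_lab / u_ref
= 0.896 / 0.0122
= 73.4426

73.4426


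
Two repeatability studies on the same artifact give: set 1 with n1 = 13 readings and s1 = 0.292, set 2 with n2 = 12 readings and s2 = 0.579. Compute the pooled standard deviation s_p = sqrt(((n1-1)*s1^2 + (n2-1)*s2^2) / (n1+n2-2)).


s_p = sqrt(((n1-1)*s1^2 + (n2-1)*s2^2) / (n1+n2-2))
numerator = (13-1)*0.292^2 + (12-1)*0.579^2 = 1.023168 + 3.687651 = 4.710819
denominator = 13 + 12 - 2 = 23
s_p^2 = 4.710819 / 23 = 0.20481822
s_p = sqrt(0.20481822) = 0.4526

0.4526


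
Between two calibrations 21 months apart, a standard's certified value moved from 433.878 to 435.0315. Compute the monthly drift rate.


rate = (v2 - v1) / months
= (435.0315 - 433.878) / 21
= 1.1535 / 21
= 0.0549

0.0549


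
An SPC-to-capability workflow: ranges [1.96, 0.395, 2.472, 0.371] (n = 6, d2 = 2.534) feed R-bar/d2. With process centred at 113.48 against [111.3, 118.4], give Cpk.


R_bar = (1.96 + 0.395 + 2.472 + 0.371) / 4 = 1.2995
sigma = R_bar / d2 = 1.2995 / 2.534 = 0.51282557
Cp = (USL - LSL)/(6*sigma) = (118.4 - 111.3)/(6*0.51282557) = 2.3075
Cpu = (118.4 - 113.48)/(3*0.51282557) = 3.1980
Cpl = (113.48 - 111.3)/(3*0.51282557) = 1.4170
Cpk = min(Cpu, Cpl) = 1.4170

1.4170


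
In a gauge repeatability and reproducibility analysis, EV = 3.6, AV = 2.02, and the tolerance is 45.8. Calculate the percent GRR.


GRR = sqrt(EV^2 + AV^2) = sqrt(3.6^2 + 2.02^2) = 4.1280019
%GRR = GRR / tol * 100 = 4.1280019 / 45.8 * 100
%GRR = 9.0131

9.0131


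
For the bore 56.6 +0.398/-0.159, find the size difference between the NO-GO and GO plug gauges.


GO = nominal - lower_tol (smallest hole = maximum material condition)
GO = 56.6 - 0.159 = 56.441
NO-GO = nominal + upper_tol (largest hole = least material condition)
NO-GO = 56.6 + 0.398 = 56.998
spread = NO-GO - GO = 56.998 - 56.441 = 0.5570

0.5570


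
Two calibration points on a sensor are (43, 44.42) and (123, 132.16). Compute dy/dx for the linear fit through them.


slope = (y2 - y1) / (x2 - x1)
= (132.16 - 44.42) / (123 - 43)
= 87.7400 / 80
= 1.0967

1.0967


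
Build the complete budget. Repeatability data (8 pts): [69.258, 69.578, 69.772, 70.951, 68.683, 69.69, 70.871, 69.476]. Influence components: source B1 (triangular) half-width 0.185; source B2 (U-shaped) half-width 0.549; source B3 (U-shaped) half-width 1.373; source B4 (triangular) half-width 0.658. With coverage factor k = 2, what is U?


mean = (69.258 + 69.578 + 69.772 + 70.951 + 68.683 + 69.69 + 70.871 + 69.476) / 8 = 69.784875
s = sqrt(sum((x - mean)^2)/(n-1)) = 0.77262159
u_A = s / sqrt(n) = 0.77262159 / sqrt(8) = 0.27316298
u_B1 = 0.185 / sqrt(6) = 0.075525934
u_B2 = 0.549 / sqrt(2) = 0.38820162
u_B3 = 1.373 / sqrt(2) = 0.97085761
u_B4 = 0.658 / sqrt(6) = 0.26862738
uc = sqrt(0.27316298^2 + 0.075525934^2 + 0.38820162^2 + 0.97085761^2 + 0.26862738^2) = 1.1161307
U = k * uc = 2 * 1.1161307
U = 2.2323

2.2323


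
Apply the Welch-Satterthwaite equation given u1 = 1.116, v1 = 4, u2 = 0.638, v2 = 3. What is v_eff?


uc = sqrt(u1^2 + u2^2) = sqrt(1.116^2 + 0.638^2) = 1.285496
v_eff = uc^4 / (u1^4/v1 + u2^4/v2)
= 1.285496^4 / (1.116^4/4 + 0.638^4/3)
= 2.7307561 / 0.44301843
v_eff = 6.1640

6.1640


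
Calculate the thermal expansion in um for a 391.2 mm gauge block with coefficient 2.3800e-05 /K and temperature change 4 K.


dL = L * alpha * dT
= 391.2 * 2.3800e-05 * 4
= 0.0372422 mm
dL_um = 0.0372422 * 1000 = 37.2422 um

37.2422


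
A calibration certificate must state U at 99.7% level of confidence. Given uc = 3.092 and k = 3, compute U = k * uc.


U = k * uc
U = 3 * 3.092
U = 9.2760

9.2760


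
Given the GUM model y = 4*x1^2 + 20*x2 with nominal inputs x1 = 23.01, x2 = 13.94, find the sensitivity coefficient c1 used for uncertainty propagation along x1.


y = 4*x1^2 + 20*x2
dy/dx1 = 2*4*x1
Evaluate at x1 = 23.01: c1 = 8 * 23.01
c1 = 184.0800

184.0800


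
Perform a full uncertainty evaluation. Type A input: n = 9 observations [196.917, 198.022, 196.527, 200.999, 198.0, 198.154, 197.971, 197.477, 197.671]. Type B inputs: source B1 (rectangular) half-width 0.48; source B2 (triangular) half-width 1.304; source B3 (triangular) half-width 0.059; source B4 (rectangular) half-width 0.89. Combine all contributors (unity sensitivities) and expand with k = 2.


mean = (196.917 + 198.022 + 196.527 + 200.999 + 198.0 + 198.154 + 197.971 + 197.477 + 197.671) / 9 = 197.9708889
s = sqrt(sum((x - mean)^2)/(n-1)) = 1.2617351
u_A = s / sqrt(n) = 1.2617351 / sqrt(9) = 0.42057837
u_B1 = 0.48 / sqrt(3) = 0.27712813
u_B2 = 1.304 / sqrt(6) = 0.53235577
u_B3 = 0.059 / sqrt(6) = 0.024086649
u_B4 = 0.89 / sqrt(3) = 0.51384174
uc = sqrt(0.42057837^2 + 0.27712813^2 + 0.53235577^2 + 0.024086649^2 + 0.51384174^2) = 0.89537832
U = k * uc = 2 * 0.89537832
U = 1.7908

1.7908


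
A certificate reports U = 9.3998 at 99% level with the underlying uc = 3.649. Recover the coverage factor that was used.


k = U / uc
k = 9.3998 / 3.649
k = 2.576

2.576


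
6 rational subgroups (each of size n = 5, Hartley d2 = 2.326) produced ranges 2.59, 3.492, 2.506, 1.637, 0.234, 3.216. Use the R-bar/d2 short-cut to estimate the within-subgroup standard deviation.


R_bar = (2.59 + 3.492 + 2.506 + 1.637 + 0.234 + 3.216) / 6
R_bar = 13.675 / 6 = 2.2791667
sigma_hat = R_bar / d2 = 2.2791667 / 2.326 = 0.9799

0.9799


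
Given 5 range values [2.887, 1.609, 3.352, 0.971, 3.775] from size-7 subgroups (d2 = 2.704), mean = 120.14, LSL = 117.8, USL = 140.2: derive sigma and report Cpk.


R_bar = (2.887 + 1.609 + 3.352 + 0.971 + 3.775) / 5 = 2.5188
sigma = R_bar / d2 = 2.5188 / 2.704 = 0.93150888
Cp = (USL - LSL)/(6*sigma) = (140.2 - 117.8)/(6*0.93150888) = 4.0078
Cpu = (140.2 - 120.14)/(3*0.93150888) = 7.1783
Cpl = (120.14 - 117.8)/(3*0.93150888) = 0.8374
Cpk = min(Cpu, Cpl) = 0.8374

0.8374


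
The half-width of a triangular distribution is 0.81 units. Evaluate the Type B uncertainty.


u_B = half_width / sqrt(6)
u_B = 0.81 / 2.4494897
u_B = 0.3307

0.3307


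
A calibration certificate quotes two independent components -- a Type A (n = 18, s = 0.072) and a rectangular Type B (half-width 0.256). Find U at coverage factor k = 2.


u_A = s / sqrt(n) = 0.072 / sqrt(18) = 0.016970563
u_B = half_width / sqrt(3) = 0.256 / sqrt(3) = 0.14780167
uc = sqrt(u_A^2 + u_B^2) = sqrt(0.016970563^2 + 0.14780167^2) = 0.14877276
U = k * uc = 2 * 0.14877276
U = 0.2975

0.2975


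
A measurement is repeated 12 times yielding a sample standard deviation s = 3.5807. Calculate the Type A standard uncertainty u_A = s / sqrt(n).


u_A = s / sqrt(n)
u_A = 3.5807 / sqrt(12)
u_A = 3.5807 / 3.4641016
u_A = 1.0337

1.0337


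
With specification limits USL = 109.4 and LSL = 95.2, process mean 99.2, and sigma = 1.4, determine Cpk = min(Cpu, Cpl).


Cpu = (USL - mean) / (3*sigma) = (109.4 - 99.2) / (3*1.4) = 2.4286
Cpl = (mean - LSL) / (3*sigma) = (99.2 - 95.2) / (3*1.4) = 0.9524
Cpk = min(Cpu, Cpl) = 0.9524

0.9524


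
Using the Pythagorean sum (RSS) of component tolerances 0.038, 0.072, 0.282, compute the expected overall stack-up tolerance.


RSS = sqrt(0.038^2 + 0.072^2 + 0.282^2)
= sqrt(0.086152)
= 0.2935

0.2935


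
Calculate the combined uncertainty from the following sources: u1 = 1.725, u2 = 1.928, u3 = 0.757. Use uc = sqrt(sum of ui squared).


uc = sqrt(1.725^2 + 1.928^2 + 0.757^2)
uc = sqrt(7.265858)
uc = 2.6955

2.6955


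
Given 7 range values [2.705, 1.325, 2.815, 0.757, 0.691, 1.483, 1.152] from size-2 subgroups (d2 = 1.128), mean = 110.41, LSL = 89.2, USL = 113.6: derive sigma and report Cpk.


R_bar = (2.705 + 1.325 + 2.815 + 0.757 + 0.691 + 1.483 + 1.152) / 7 = 1.5611429
sigma = R_bar / d2 = 1.5611429 / 1.128 = 1.3839919
Cp = (USL - LSL)/(6*sigma) = (113.6 - 89.2)/(6*1.3839919) = 2.9384
Cpu = (113.6 - 110.41)/(3*1.3839919) = 0.7683
Cpl = (110.41 - 89.2)/(3*1.3839919) = 5.1084
Cpk = min(Cpu, Cpl) = 0.7683

0.7683


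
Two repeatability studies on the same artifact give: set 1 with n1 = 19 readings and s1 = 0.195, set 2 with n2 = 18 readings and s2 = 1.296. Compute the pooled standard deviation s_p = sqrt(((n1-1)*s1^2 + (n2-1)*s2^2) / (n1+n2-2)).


s_p = sqrt(((n1-1)*s1^2 + (n2-1)*s2^2) / (n1+n2-2))
numerator = (19-1)*0.195^2 + (18-1)*1.296^2 = 0.68445 + 28.553472 = 29.237922
denominator = 19 + 18 - 2 = 35
s_p^2 = 29.237922 / 35 = 0.8353692
s_p = sqrt(0.8353692) = 0.9140

0.9140


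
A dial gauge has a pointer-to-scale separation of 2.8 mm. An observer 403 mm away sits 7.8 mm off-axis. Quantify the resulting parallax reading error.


error = h * offset / d
= 2.8 * 7.8 / 403
= 0.0542

0.0542


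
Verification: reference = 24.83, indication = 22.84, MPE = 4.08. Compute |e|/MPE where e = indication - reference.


e = indication - reference = 22.84 - 24.83 = -1.9900
|e| = 1.9900
ratio = |e| / MPE = 1.9900 / 4.08
ratio = 0.4877

0.4877


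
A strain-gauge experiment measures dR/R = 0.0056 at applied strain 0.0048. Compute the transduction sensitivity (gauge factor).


GF = (dR/R) / epsilon
= 0.0056 / 0.0048
= 1.1667

1.1667


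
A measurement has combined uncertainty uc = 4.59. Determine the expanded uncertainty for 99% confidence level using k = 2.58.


U = k * uc
U = 2.58 * 4.59
U = 11.8422

11.8422


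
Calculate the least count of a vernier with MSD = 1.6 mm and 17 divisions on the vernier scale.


LC = MSD / n_div
= 1.6 / 17
= 0.0941

0.0941


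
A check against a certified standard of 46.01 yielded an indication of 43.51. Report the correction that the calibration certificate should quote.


Correction = standard - reading
= 46.01 - 43.51
= 2.5000

2.5000


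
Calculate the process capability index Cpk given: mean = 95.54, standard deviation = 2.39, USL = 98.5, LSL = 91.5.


Cpu = (USL - mean) / (3*sigma) = (98.5 - 95.54) / (3*2.39) = 0.4128
Cpl = (mean - LSL) / (3*sigma) = (95.54 - 91.5) / (3*2.39) = 0.5635
Cpk = min(Cpu, Cpl) = 0.4128

0.4128


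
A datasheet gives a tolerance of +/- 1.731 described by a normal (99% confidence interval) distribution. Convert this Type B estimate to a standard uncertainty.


u_B = half_width / 2.576
u_B = 1.731 / 2.576
u_B = 0.6720

0.6720


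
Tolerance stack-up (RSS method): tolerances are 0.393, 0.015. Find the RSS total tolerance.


RSS = sqrt(0.393^2 + 0.015^2)
= sqrt(0.154674)
= 0.3933

0.3933


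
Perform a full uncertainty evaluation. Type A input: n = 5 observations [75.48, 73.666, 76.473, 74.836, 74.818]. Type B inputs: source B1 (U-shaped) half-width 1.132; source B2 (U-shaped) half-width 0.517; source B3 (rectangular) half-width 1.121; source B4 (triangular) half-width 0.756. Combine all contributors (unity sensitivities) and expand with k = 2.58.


mean = (75.48 + 73.666 + 76.473 + 74.836 + 74.818) / 5 = 75.0546
s = sqrt(sum((x - mean)^2)/(n-1)) = 1.0277158
u_A = s / sqrt(n) = 1.0277158 / sqrt(5) = 0.45960848
u_B1 = 1.132 / sqrt(2) = 0.80044488
u_B2 = 0.517 / sqrt(2) = 0.36557421
u_B3 = 1.121 / sqrt(3) = 0.64720965
u_B4 = 0.756 / sqrt(6) = 0.30863571
uc = sqrt(0.45960848^2 + 0.80044488^2 + 0.36557421^2 + 0.64720965^2 + 0.30863571^2) = 1.2246358
U = k * uc = 2.58 * 1.2246358
U = 3.1596

3.1596


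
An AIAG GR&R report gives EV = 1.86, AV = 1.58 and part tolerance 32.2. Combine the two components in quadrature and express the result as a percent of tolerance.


GRR = sqrt(EV^2 + AV^2) = sqrt(1.86^2 + 1.58^2) = 2.4404918
%GRR = GRR / tol * 100 = 2.4404918 / 32.2 * 100
%GRR = 7.5792

7.5792


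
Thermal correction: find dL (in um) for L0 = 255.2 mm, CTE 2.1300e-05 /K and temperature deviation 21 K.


dL = L * alpha * dT
= 255.2 * 2.1300e-05 * 21
= 0.1141510 mm
dL_um = 0.1141510 * 1000 = 114.1510 um

114.1510


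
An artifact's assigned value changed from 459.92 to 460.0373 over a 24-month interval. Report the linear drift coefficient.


rate = (v2 - v1) / months
= (460.0373 - 459.92) / 24
= 0.1173 / 24
= 0.0049

0.0049


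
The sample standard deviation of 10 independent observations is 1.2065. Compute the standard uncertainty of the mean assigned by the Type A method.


u_A = s / sqrt(n)
u_A = 1.2065 / sqrt(10)
u_A = 1.2065 / 3.1622777
u_A = 0.3815

0.3815


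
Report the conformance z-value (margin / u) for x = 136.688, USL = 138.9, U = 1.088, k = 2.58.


u = U / k = 1.088 / 2.58 = 0.42170543
margin = |USL - x| = |138.9 - 136.688| = 2.212
z = margin / u = 2.212 / 0.42170543
z = 5.2454

5.2454


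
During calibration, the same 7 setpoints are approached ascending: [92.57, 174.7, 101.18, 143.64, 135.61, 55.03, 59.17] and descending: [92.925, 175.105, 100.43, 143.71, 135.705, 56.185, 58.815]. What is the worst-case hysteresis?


|92.57 - 92.925| = 0.3550
|174.7 - 175.105| = 0.4050
|101.18 - 100.43| = 0.7500
|143.64 - 143.71| = 0.0700
|135.61 - 135.705| = 0.0950
|55.03 - 56.185| = 1.1550
|59.17 - 58.815| = 0.3550
hysteresis = max(diffs) = 1.1550

1.1550


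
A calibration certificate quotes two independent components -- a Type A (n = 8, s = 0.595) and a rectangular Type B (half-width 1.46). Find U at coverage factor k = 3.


u_A = s / sqrt(n) = 0.595 / sqrt(8) = 0.21036427
u_B = half_width / sqrt(3) = 1.46 / sqrt(3) = 0.84293139
uc = sqrt(u_A^2 + u_B^2) = sqrt(0.21036427^2 + 0.84293139^2) = 0.86878447
U = k * uc = 3 * 0.86878447
U = 2.6064

2.6064


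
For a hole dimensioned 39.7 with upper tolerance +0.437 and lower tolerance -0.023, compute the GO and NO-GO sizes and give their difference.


GO = nominal - lower_tol (smallest hole = maximum material condition)
GO = 39.7 - 0.023 = 39.677
NO-GO = nominal + upper_tol (largest hole = least material condition)
NO-GO = 39.7 + 0.437 = 40.137
spread = NO-GO - GO = 40.137 - 39.677 = 0.4600

0.4600
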